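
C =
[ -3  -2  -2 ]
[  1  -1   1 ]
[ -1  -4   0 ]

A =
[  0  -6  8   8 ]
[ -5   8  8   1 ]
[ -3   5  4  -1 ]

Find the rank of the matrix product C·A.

2

First compute CA:
[[ 16,  -8, -48, -24],
 [  2,  -9,   4,   6],
 [ 20, -26, -40, -12]]
Now row reduce the product.
R2 ← R2 − (1/8)·R1: [0, -8, 10, 9]
R3 ← R3 − (5/4)·R1: [0, -16, 20, 18]
R3 ← R3 − (2)·R2: [0, 0, 0, 0]
2 nonzero rows, so rank(CA) = 2.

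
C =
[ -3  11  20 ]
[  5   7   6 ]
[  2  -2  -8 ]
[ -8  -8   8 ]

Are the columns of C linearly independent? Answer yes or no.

yes

Row reduce C to echelon form.
R2 ← R2 + (5/3)·R1: [0, 76/3, 118/3]
R3 ← R3 + (2/3)·R1: [0, 16/3, 16/3]
R4 ← R4 − (8/3)·R1: [0, -112/3, -136/3]
R3 ← R3 − (4/19)·R2: [0, 0, -56/19]
R4 ← R4 + (28/19)·R2: [0, 0, 240/19]
R4 ← R4 + (30/7)·R3: [0, 0, 0]
3 pivots among 3 columns.
Every column is a pivot column, so the columns are linearly independent.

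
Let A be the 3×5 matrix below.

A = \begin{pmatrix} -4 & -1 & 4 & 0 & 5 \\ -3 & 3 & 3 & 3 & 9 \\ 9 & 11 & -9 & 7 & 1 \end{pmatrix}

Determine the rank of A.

2

Row reduce to echelon form.
R2 ← R2 − (3/4)·R1: [0, 15/4, 0, 3, 21/4]
R3 ← R3 + (9/4)·R1: [0, 35/4, 0, 7, 49/4]
R3 ← R3 − (7/3)·R2: [0, 0, 0, 0, 0]
Echelon form has 2 nonzero rows, so rank(A) = 2.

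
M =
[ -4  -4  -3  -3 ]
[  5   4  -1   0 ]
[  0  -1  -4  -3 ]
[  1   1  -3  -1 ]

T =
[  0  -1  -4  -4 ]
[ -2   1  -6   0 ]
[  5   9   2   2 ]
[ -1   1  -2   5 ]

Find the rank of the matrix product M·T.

4

First compute MT:
[[ -4, -30,  40,  -5],
 [-13, -10, -46, -22],
 [-15, -40,   4, -23],
 [-16, -28, -14, -15]]
Now row reduce the product.
R2 ← R2 − (13/4)·R1: [0, 175/2, -176, -23/4]
R3 ← R3 − (15/4)·R1: [0, 145/2, -146, -17/4]
R4 ← R4 − (4)·R1: [0, 92, -174, 5]
R3 ← R3 − (29/35)·R2: [0, 0, -6/35, 18/35]
R4 ← R4 − (184/175)·R2: [0, 0, 1934/175, 1933/175]
R4 ← R4 + (967/15)·R3: [0, 0, 0, 221/5]
4 nonzero rows, so rank(MT) = 4.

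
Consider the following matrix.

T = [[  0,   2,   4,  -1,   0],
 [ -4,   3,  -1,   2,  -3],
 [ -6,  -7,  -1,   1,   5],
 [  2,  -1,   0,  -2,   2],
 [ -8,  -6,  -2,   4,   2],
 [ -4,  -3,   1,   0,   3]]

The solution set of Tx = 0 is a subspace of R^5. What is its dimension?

Row reduce to echelon form.
Swap R1 ↔ R2
R3 ← R3 − (3/2)·R1: [0, -23/2, 1/2, -2, 19/2]
R4 ← R4 + (1/2)·R1: [0, 1/2, -1/2, -1, 1/2]
R5 ← R5 − (2)·R1: [0, -12, 0, 0, 8]
R6 ← R6 − R1: [0, -6, 2, -2, 6]
R3 ← R3 + (23/4)·R2: [0, 0, 47/2, -31/4, 19/2]
R4 ← R4 − (1/4)·R2: [0, 0, -3/2, -3/4, 1/2]
R5 ← R5 + (6)·R2: [0, 0, 24, -6, 8]
R6 ← R6 + (3)·R2: [0, 0, 14, -5, 6]
R4 ← R4 + (3/47)·R3: [0, 0, 0, -117/94, 52/47]
R5 ← R5 − (48/47)·R3: [0, 0, 0, 90/47, -80/47]
R6 ← R6 − (28/47)·R3: [0, 0, 0, -18/47, 16/47]
R5 ← R5 + (20/13)·R4: [0, 0, 0, 0, 0]
R6 ← R6 − (4/13)·R4: [0, 0, 0, 0, 0]
4 nonzero rows, so rank(T) = 4.
T has 5 columns; by rank–nullity, nullity = 5 − 4 = 1.

1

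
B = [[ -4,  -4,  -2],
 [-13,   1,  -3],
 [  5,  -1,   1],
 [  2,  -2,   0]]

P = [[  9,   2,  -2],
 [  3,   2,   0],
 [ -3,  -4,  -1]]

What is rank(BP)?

2

First compute BP:
[[-42,  -8,  10],
 [-105, -12,  29],
 [ 39,   4, -11],
 [ 12,   0,  -4]]
Now row reduce the product.
R2 ← R2 − (5/2)·R1: [0, 8, 4]
R3 ← R3 + (13/14)·R1: [0, -24/7, -12/7]
R4 ← R4 + (2/7)·R1: [0, -16/7, -8/7]
R3 ← R3 + (3/7)·R2: [0, 0, 0]
R4 ← R4 + (2/7)·R2: [0, 0, 0]
2 nonzero rows, so rank(BP) = 2.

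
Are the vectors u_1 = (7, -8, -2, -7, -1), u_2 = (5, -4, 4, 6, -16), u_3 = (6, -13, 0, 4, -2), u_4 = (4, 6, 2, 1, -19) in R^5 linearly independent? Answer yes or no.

yes

Form the matrix with these vectors as rows and row reduce.
R2 ← R2 − (5/7)·R1: [0, 12/7, 38/7, 11, -107/7]
R3 ← R3 − (6/7)·R1: [0, -43/7, 12/7, 10, -8/7]
R4 ← R4 − (4/7)·R1: [0, 74/7, 22/7, 5, -129/7]
R3 ← R3 + (43/12)·R2: [0, 0, 127/6, 593/12, -671/12]
R4 ← R4 − (37/6)·R2: [0, 0, -91/3, -377/6, 455/6]
R4 ← R4 + (182/127)·R3: [0, 0, 0, 1014/127, -546/127]
4 nonzero rows, so the 4 vectors span a space of dimension 4.
Since 4 = 4, the vectors are linearly independent.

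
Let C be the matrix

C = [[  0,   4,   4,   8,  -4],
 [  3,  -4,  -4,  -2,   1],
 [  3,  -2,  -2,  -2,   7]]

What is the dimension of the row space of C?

Row reduce to echelon form.
Swap R1 ↔ R2
R3 ← R3 − R1: [0, 2, 2, 0, 6]
R3 ← R3 − (1/2)·R2: [0, 0, 0, -4, 8]
Echelon form has 3 nonzero rows, so rank(C) = 3.
The row space has dimension equal to the rank: 3.

3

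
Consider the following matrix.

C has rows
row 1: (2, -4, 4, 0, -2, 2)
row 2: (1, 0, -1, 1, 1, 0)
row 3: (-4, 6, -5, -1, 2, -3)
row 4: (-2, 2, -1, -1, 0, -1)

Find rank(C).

2

Row reduce to echelon form.
R2 ← R2 − (1/2)·R1: [0, 2, -3, 1, 2, -1]
R3 ← R3 + (2)·R1: [0, -2, 3, -1, -2, 1]
R4 ← R4 + R1: [0, -2, 3, -1, -2, 1]
R3 ← R3 + R2: [0, 0, 0, 0, 0, 0]
R4 ← R4 + R2: [0, 0, 0, 0, 0, 0]
Echelon form has 2 nonzero rows, so rank(C) = 2.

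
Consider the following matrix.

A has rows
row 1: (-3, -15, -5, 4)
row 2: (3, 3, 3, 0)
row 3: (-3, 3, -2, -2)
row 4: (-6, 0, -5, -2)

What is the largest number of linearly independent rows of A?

2

Row reduce to echelon form.
R2 ← R2 + R1: [0, -12, -2, 4]
R3 ← R3 − R1: [0, 18, 3, -6]
R4 ← R4 − (2)·R1: [0, 30, 5, -10]
R3 ← R3 + (3/2)·R2: [0, 0, 0, 0]
R4 ← R4 + (5/2)·R2: [0, 0, 0, 0]
Echelon form has 2 nonzero rows, so rank(A) = 2.
The rank gives the maximum number of linearly independent rows: 2.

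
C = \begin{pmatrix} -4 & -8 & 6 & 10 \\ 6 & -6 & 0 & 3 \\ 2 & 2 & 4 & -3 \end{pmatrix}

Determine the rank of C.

Row reduce to echelon form.
R2 ← R2 + (3/2)·R1: [0, -18, 9, 18]
R3 ← R3 + (1/2)·R1: [0, -2, 7, 2]
R3 ← R3 − (1/9)·R2: [0, 0, 6, 0]
Echelon form has 3 nonzero rows, so rank(C) = 3.

3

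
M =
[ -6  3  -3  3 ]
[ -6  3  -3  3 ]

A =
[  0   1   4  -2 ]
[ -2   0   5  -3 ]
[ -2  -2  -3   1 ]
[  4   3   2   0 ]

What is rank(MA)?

First compute MA:
[[ 12,   9,   6,   0],
 [ 12,   9,   6,   0]]
Now row reduce the product.
R2 ← R2 − R1: [0, 0, 0, 0]
1 nonzero row, so rank(MA) = 1.

1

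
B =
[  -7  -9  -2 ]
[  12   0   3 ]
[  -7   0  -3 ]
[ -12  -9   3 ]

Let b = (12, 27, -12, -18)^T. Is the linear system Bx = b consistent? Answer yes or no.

yes

Row reduce the augmented matrix [B | b].
R2 ← R2 + (12/7)·R1: [0, -108/7, -3/7, 333/7]
R3 ← R3 − R1: [0, 9, -1, -24]
R4 ← R4 − (12/7)·R1: [0, 45/7, 45/7, -270/7]
R3 ← R3 + (7/12)·R2: [0, 0, -5/4, 15/4]
R4 ← R4 + (5/12)·R2: [0, 0, 25/4, -75/4]
R4 ← R4 + (5)·R3: [0, 0, 0, 0]
The echelon form has 3 nonzero rows, and every pivot lies in the first 3 columns, so rank(B) = rank([B|b]) = 3.
The system is consistent.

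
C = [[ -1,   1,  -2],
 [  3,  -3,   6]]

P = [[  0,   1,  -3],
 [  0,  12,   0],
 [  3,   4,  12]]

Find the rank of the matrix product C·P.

1

First compute CP:
[[ -6,   3, -21],
 [ 18,  -9,  63]]
Now row reduce the product.
R2 ← R2 + (3)·R1: [0, 0, 0]
1 nonzero row, so rank(CP) = 1.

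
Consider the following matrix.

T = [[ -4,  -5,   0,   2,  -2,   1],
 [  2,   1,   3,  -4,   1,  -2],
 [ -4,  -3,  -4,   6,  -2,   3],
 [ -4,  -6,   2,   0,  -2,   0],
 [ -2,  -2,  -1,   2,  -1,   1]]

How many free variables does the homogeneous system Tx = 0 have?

4

Row reduce to echelon form.
R2 ← R2 + (1/2)·R1: [0, -3/2, 3, -3, 0, -3/2]
R3 ← R3 − R1: [0, 2, -4, 4, 0, 2]
R4 ← R4 − R1: [0, -1, 2, -2, 0, -1]
R5 ← R5 − (1/2)·R1: [0, 1/2, -1, 1, 0, 1/2]
R3 ← R3 + (4/3)·R2: [0, 0, 0, 0, 0, 0]
R4 ← R4 − (2/3)·R2: [0, 0, 0, 0, 0, 0]
R5 ← R5 + (1/3)·R2: [0, 0, 0, 0, 0, 0]
2 nonzero rows, so rank(T) = 2.
T has 6 columns; by rank–nullity, nullity = 6 − 2 = 4.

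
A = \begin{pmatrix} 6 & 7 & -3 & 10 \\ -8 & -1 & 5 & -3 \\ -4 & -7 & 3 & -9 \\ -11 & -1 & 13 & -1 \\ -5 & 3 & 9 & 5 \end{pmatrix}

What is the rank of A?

3

Row reduce to echelon form.
R2 ← R2 + (4/3)·R1: [0, 25/3, 1, 31/3]
R3 ← R3 + (2/3)·R1: [0, -7/3, 1, -7/3]
R4 ← R4 + (11/6)·R1: [0, 71/6, 15/2, 52/3]
R5 ← R5 + (5/6)·R1: [0, 53/6, 13/2, 40/3]
R3 ← R3 + (7/25)·R2: [0, 0, 32/25, 14/25]
R4 ← R4 − (71/50)·R2: [0, 0, 152/25, 133/50]
R5 ← R5 − (53/50)·R2: [0, 0, 136/25, 119/50]
R4 ← R4 − (19/4)·R3: [0, 0, 0, 0]
R5 ← R5 − (17/4)·R3: [0, 0, 0, 0]
Echelon form has 3 nonzero rows, so rank(A) = 3.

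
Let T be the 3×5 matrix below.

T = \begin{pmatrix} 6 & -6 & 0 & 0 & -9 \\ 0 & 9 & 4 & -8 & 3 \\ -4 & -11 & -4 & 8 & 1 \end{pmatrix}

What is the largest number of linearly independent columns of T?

Row reduce to echelon form.
R3 ← R3 + (2/3)·R1: [0, -15, -4, 8, -5]
R3 ← R3 + (5/3)·R2: [0, 0, 8/3, -16/3, 0]
Echelon form has 3 nonzero rows, so rank(T) = 3.
The rank gives the maximum number of linearly independent columns: 3.

3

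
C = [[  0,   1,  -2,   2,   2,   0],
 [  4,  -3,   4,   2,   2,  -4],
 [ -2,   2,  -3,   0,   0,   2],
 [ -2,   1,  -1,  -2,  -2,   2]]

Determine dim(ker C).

4

Row reduce to echelon form.
Swap R1 ↔ R2
R3 ← R3 + (1/2)·R1: [0, 1/2, -1, 1, 1, 0]
R4 ← R4 + (1/2)·R1: [0, -1/2, 1, -1, -1, 0]
R3 ← R3 − (1/2)·R2: [0, 0, 0, 0, 0, 0]
R4 ← R4 + (1/2)·R2: [0, 0, 0, 0, 0, 0]
2 nonzero rows, so rank(C) = 2.
C has 6 columns; by rank–nullity, nullity = 6 − 2 = 4.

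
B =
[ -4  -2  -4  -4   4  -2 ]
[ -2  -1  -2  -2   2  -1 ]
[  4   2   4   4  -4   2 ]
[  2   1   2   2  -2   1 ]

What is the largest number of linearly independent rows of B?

1

Row reduce to echelon form.
R2 ← R2 − (1/2)·R1: [0, 0, 0, 0, 0, 0]
R3 ← R3 + R1: [0, 0, 0, 0, 0, 0]
R4 ← R4 + (1/2)·R1: [0, 0, 0, 0, 0, 0]
Echelon form has 1 nonzero row, so rank(B) = 1.
The rank gives the maximum number of linearly independent rows: 1.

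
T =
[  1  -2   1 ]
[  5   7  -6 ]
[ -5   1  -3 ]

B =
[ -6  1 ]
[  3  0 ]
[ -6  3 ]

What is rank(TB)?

First compute TB:
[[-18,   4],
 [ 27, -13],
 [ 51, -14]]
Now row reduce the product.
R2 ← R2 + (3/2)·R1: [0, -7]
R3 ← R3 + (17/6)·R1: [0, -8/3]
R3 ← R3 − (8/21)·R2: [0, 0]
2 nonzero rows, so rank(TB) = 2.

2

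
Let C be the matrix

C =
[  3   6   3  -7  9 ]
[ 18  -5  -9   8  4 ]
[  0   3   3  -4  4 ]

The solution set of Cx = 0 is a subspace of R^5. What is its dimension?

Row reduce to echelon form.
R2 ← R2 − (6)·R1: [0, -41, -27, 50, -50]
R3 ← R3 + (3/41)·R2: [0, 0, 42/41, -14/41, 14/41]
3 nonzero rows, so rank(C) = 3.
C has 5 columns; by rank–nullity, nullity = 5 − 3 = 2.

2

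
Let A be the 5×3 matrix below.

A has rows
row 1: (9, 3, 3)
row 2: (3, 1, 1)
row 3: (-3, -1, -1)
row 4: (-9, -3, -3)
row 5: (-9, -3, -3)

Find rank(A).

Row reduce to echelon form.
R2 ← R2 − (1/3)·R1: [0, 0, 0]
R3 ← R3 + (1/3)·R1: [0, 0, 0]
R4 ← R4 + R1: [0, 0, 0]
R5 ← R5 + R1: [0, 0, 0]
Echelon form has 1 nonzero row, so rank(A) = 1.

1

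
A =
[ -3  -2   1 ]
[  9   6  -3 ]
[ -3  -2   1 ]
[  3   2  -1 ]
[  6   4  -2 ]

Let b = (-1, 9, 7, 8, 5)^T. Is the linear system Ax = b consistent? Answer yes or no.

Row reduce the augmented matrix [A | b].
R2 ← R2 + (3)·R1: [0, 0, 0, 6]
R3 ← R3 − R1: [0, 0, 0, 8]
R4 ← R4 + R1: [0, 0, 0, 7]
R5 ← R5 + (2)·R1: [0, 0, 0, 3]
R3 ← R3 − (4/3)·R2: [0, 0, 0, 0]
R4 ← R4 − (7/6)·R2: [0, 0, 0, 0]
R5 ← R5 − (1/2)·R2: [0, 0, 0, 0]
The echelon form has 2 nonzero rows; the last pivot sits in the augmented column, so rank(A) = 1 but rank([A|b]) = 2.
Since the ranks differ, the system is inconsistent.

no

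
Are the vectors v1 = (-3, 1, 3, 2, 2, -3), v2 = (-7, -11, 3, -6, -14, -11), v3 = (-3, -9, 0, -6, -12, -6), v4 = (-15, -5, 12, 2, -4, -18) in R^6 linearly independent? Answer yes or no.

Form the matrix with these vectors as rows and row reduce.
R2 ← R2 − (7/3)·R1: [0, -40/3, -4, -32/3, -56/3, -4]
R3 ← R3 − R1: [0, -10, -3, -8, -14, -3]
R4 ← R4 − (5)·R1: [0, -10, -3, -8, -14, -3]
R3 ← R3 − (3/4)·R2: [0, 0, 0, 0, 0, 0]
R4 ← R4 − (3/4)·R2: [0, 0, 0, 0, 0, 0]
2 nonzero rows, so the 4 vectors span a space of dimension 2.
Since 2 < 4, the vectors are linearly dependent.

no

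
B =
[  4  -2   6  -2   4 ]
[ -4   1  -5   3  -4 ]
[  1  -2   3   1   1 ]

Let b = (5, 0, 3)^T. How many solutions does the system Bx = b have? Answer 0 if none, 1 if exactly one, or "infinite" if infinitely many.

Row reduce the augmented matrix [B | b].
R2 ← R2 + R1: [0, -1, 1, 1, 0, 5]
R3 ← R3 − (1/4)·R1: [0, -3/2, 3/2, 3/2, 0, 7/4]
R3 ← R3 − (3/2)·R2: [0, 0, 0, 0, 0, -23/4]
The echelon form has 3 nonzero rows; the last pivot sits in the augmented column, so rank(B) = 2 but rank([B|b]) = 3.
Since the ranks differ, the system is inconsistent.
It has no solutions.

0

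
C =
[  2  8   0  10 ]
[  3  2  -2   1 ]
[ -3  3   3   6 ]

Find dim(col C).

2

Row reduce to echelon form.
R2 ← R2 − (3/2)·R1: [0, -10, -2, -14]
R3 ← R3 + (3/2)·R1: [0, 15, 3, 21]
R3 ← R3 + (3/2)·R2: [0, 0, 0, 0]
Echelon form has 2 nonzero rows, so rank(C) = 2.
The column space has dimension equal to the rank: 2.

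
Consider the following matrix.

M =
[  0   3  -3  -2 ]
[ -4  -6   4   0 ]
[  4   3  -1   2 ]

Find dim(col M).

Row reduce to echelon form.
Swap R1 ↔ R2
R3 ← R3 + R1: [0, -3, 3, 2]
R3 ← R3 + R2: [0, 0, 0, 0]
Echelon form has 2 nonzero rows, so rank(M) = 2.
The column space has dimension equal to the rank: 2.

2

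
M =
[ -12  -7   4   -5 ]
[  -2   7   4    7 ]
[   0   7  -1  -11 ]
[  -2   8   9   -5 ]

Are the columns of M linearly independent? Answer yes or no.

yes

Row reduce M to echelon form.
R2 ← R2 − (1/6)·R1: [0, 49/6, 10/3, 47/6]
R4 ← R4 − (1/6)·R1: [0, 55/6, 25/3, -25/6]
R3 ← R3 − (6/7)·R2: [0, 0, -27/7, -124/7]
R4 ← R4 − (55/49)·R2: [0, 0, 225/49, -635/49]
R4 ← R4 + (25/21)·R3: [0, 0, 0, -715/21]
4 pivots among 4 columns.
Every column is a pivot column, so the columns are linearly independent.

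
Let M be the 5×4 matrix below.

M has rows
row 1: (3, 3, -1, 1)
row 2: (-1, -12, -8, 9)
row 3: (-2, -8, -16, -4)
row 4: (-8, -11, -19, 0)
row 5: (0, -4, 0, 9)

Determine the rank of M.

4

Row reduce to echelon form.
R2 ← R2 + (1/3)·R1: [0, -11, -25/3, 28/3]
R3 ← R3 + (2/3)·R1: [0, -6, -50/3, -10/3]
R4 ← R4 + (8/3)·R1: [0, -3, -65/3, 8/3]
R3 ← R3 − (6/11)·R2: [0, 0, -400/33, -278/33]
R4 ← R4 − (3/11)·R2: [0, 0, -640/33, 4/33]
R5 ← R5 − (4/11)·R2: [0, 0, 100/33, 185/33]
R4 ← R4 − (8/5)·R3: [0, 0, 0, 68/5]
R5 ← R5 + (1/4)·R3: [0, 0, 0, 7/2]
R5 ← R5 − (35/136)·R4: [0, 0, 0, 0]
Echelon form has 4 nonzero rows, so rank(M) = 4.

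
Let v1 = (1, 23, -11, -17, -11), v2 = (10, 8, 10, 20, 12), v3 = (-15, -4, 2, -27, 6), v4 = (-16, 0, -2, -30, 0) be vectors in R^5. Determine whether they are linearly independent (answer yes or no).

Form the matrix with these vectors as rows and row reduce.
R2 ← R2 − (10)·R1: [0, -222, 120, 190, 122]
R3 ← R3 + (15)·R1: [0, 341, -163, -282, -159]
R4 ← R4 + (16)·R1: [0, 368, -178, -302, -176]
R3 ← R3 + (341/222)·R2: [0, 0, 789/37, 1093/111, 3152/111]
R4 ← R4 + (184/111)·R2: [0, 0, 774/37, 1438/111, 2912/111]
R4 ← R4 − (258/263)·R3: [0, 0, 0, 2600/789, -1280/789]
4 nonzero rows, so the 4 vectors span a space of dimension 4.
Since 4 = 4, the vectors are linearly independent.

yes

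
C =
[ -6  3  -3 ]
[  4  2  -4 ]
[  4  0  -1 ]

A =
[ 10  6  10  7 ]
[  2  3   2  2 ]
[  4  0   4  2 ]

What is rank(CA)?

2

First compute CA:
[[-66, -27, -66, -42],
 [ 28,  30,  28,  24],
 [ 36,  24,  36,  26]]
Now row reduce the product.
R2 ← R2 + (14/33)·R1: [0, 204/11, 0, 68/11]
R3 ← R3 + (6/11)·R1: [0, 102/11, 0, 34/11]
R3 ← R3 − (1/2)·R2: [0, 0, 0, 0]
2 nonzero rows, so rank(CA) = 2.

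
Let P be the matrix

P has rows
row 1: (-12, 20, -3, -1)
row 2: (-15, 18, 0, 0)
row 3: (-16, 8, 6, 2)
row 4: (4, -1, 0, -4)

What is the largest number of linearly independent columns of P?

Row reduce to echelon form.
R2 ← R2 − (5/4)·R1: [0, -7, 15/4, 5/4]
R3 ← R3 − (4/3)·R1: [0, -56/3, 10, 10/3]
R4 ← R4 + (1/3)·R1: [0, 17/3, -1, -13/3]
R3 ← R3 − (8/3)·R2: [0, 0, 0, 0]
R4 ← R4 + (17/21)·R2: [0, 0, 57/28, -93/28]
Swap R3 ↔ R4
Echelon form has 3 nonzero rows, so rank(P) = 3.
The rank gives the maximum number of linearly independent columns: 3.

3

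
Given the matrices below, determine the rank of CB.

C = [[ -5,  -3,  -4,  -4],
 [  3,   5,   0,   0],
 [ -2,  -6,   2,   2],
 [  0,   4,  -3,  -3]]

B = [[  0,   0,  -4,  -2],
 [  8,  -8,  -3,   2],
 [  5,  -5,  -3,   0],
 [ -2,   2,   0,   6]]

2

First compute CB:
[[-36,  36,  41, -20],
 [ 40, -40, -27,   4],
 [-42,  42,  20,   4],
 [ 23, -23,  -3, -10]]
Now row reduce the product.
R2 ← R2 + (10/9)·R1: [0, 0, 167/9, -164/9]
R3 ← R3 − (7/6)·R1: [0, 0, -167/6, 82/3]
R4 ← R4 + (23/36)·R1: [0, 0, 835/36, -205/9]
R3 ← R3 + (3/2)·R2: [0, 0, 0, 0]
R4 ← R4 − (5/4)·R2: [0, 0, 0, 0]
2 nonzero rows, so rank(CB) = 2.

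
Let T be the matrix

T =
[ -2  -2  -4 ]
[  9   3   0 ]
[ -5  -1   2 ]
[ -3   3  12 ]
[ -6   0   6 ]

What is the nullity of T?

Row reduce to echelon form.
R2 ← R2 + (9/2)·R1: [0, -6, -18]
R3 ← R3 − (5/2)·R1: [0, 4, 12]
R4 ← R4 − (3/2)·R1: [0, 6, 18]
R5 ← R5 − (3)·R1: [0, 6, 18]
R3 ← R3 + (2/3)·R2: [0, 0, 0]
R4 ← R4 + R2: [0, 0, 0]
R5 ← R5 + R2: [0, 0, 0]
2 nonzero rows, so rank(T) = 2.
T has 3 columns; by rank–nullity, nullity = 3 − 2 = 1.

1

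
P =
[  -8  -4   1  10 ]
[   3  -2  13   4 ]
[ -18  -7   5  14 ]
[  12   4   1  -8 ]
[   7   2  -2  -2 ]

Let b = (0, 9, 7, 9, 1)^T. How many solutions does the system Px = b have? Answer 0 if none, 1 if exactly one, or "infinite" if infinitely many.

Row reduce the augmented matrix [P | b].
R2 ← R2 + (3/8)·R1: [0, -7/2, 107/8, 31/4, 9]
R3 ← R3 − (9/4)·R1: [0, 2, 11/4, -17/2, 7]
R4 ← R4 + (3/2)·R1: [0, -2, 5/2, 7, 9]
R5 ← R5 + (7/8)·R1: [0, -3/2, -9/8, 27/4, 1]
R3 ← R3 + (4/7)·R2: [0, 0, 291/28, -57/14, 85/7]
R4 ← R4 − (4/7)·R2: [0, 0, -36/7, 18/7, 27/7]
R5 ← R5 − (3/7)·R2: [0, 0, -48/7, 24/7, -20/7]
R4 ← R4 + (48/97)·R3: [0, 0, 0, 54/97, 957/97]
R5 ← R5 + (64/97)·R3: [0, 0, 0, 72/97, 500/97]
R5 ← R5 − (4/3)·R4: [0, 0, 0, 0, -8]
The echelon form has 5 nonzero rows; the last pivot sits in the augmented column, so rank(P) = 4 but rank([P|b]) = 5.
Since the ranks differ, the system is inconsistent.
It has no solutions.

0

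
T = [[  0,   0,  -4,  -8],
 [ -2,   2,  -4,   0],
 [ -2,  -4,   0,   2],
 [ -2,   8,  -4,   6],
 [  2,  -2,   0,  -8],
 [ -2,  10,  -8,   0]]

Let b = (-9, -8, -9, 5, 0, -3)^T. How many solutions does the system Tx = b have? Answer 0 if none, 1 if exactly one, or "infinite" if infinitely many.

Row reduce the augmented matrix [T | b].
Swap R1 ↔ R2
R3 ← R3 − R1: [0, -6, 4, 2, -1]
R4 ← R4 − R1: [0, 6, 0, 6, 13]
R5 ← R5 + R1: [0, 0, -4, -8, -8]
R6 ← R6 − R1: [0, 8, -4, 0, 5]
Swap R2 ↔ R3
R4 ← R4 + R2: [0, 0, 4, 8, 12]
R6 ← R6 + (4/3)·R2: [0, 0, 4/3, 8/3, 11/3]
R4 ← R4 + R3: [0, 0, 0, 0, 3]
R5 ← R5 − R3: [0, 0, 0, 0, 1]
R6 ← R6 + (1/3)·R3: [0, 0, 0, 0, 2/3]
R5 ← R5 − (1/3)·R4: [0, 0, 0, 0, 0]
R6 ← R6 − (2/9)·R4: [0, 0, 0, 0, 0]
The echelon form has 4 nonzero rows; the last pivot sits in the augmented column, so rank(T) = 3 but rank([T|b]) = 4.
Since the ranks differ, the system is inconsistent.
It has no solutions.

0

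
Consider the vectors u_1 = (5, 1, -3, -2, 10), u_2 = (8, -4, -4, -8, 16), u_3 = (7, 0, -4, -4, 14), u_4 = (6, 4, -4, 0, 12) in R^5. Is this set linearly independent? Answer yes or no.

no

Form the matrix with these vectors as rows and row reduce.
R2 ← R2 − (8/5)·R1: [0, -28/5, 4/5, -24/5, 0]
R3 ← R3 − (7/5)·R1: [0, -7/5, 1/5, -6/5, 0]
R4 ← R4 − (6/5)·R1: [0, 14/5, -2/5, 12/5, 0]
R3 ← R3 − (1/4)·R2: [0, 0, 0, 0, 0]
R4 ← R4 + (1/2)·R2: [0, 0, 0, 0, 0]
2 nonzero rows, so the 4 vectors span a space of dimension 2.
Since 2 < 4, the vectors are linearly dependent.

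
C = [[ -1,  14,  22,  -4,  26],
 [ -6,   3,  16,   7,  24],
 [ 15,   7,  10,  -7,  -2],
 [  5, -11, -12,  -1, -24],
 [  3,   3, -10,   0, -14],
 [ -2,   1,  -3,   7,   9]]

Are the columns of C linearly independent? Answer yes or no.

Row reduce C to echelon form.
R2 ← R2 − (6)·R1: [0, -81, -116, 31, -132]
R3 ← R3 + (15)·R1: [0, 217, 340, -67, 388]
R4 ← R4 + (5)·R1: [0, 59, 98, -21, 106]
R5 ← R5 + (3)·R1: [0, 45, 56, -12, 64]
R6 ← R6 − (2)·R1: [0, -27, -47, 15, -43]
R3 ← R3 + (217/81)·R2: [0, 0, 2368/81, 1300/81, 928/27]
R4 ← R4 + (59/81)·R2: [0, 0, 1094/81, 128/81, 266/27]
R5 ← R5 + (5/9)·R2: [0, 0, -76/9, 47/9, -28/3]
R6 ← R6 − (1/3)·R2: [0, 0, -25/3, 14/3, 1]
R4 ← R4 − (547/1184)·R3: [0, 0, 0, -1727/296, -223/37]
R5 ← R5 + (171/592)·R3: [0, 0, 0, 1459/148, 22/37]
R6 ← R6 + (675/2368)·R3: [0, 0, 0, 5471/592, 799/74]
R5 ← R5 + (2918/1727)·R4: [0, 0, 0, 0, -16560/1727]
R6 ← R6 + (5471/3454)·R4: [0, 0, 0, 0, 2160/1727]
R6 ← R6 + (3/23)·R5: [0, 0, 0, 0, 0]
5 pivots among 5 columns.
Every column is a pivot column, so the columns are linearly independent.

yes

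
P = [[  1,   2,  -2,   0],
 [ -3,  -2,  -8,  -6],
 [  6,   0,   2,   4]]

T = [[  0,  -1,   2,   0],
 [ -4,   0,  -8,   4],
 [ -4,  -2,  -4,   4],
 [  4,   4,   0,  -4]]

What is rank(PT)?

2

First compute PT:
[[  0,   3,  -6,   0],
 [ 16,  -5,  42, -16],
 [  8,   6,   4,  -8]]
Now row reduce the product.
Swap R1 ↔ R2
R3 ← R3 − (1/2)·R1: [0, 17/2, -17, 0]
R3 ← R3 − (17/6)·R2: [0, 0, 0, 0]
2 nonzero rows, so rank(PT) = 2.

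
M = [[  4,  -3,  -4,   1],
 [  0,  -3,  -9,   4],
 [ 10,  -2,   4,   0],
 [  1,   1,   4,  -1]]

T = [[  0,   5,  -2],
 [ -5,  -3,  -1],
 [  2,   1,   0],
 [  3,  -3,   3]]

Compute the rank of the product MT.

First compute MT:
[[ 10,  22,  -2],
 [  9, -12,  15],
 [ 18,  60, -18],
 [  0,   9,  -6]]
Now row reduce the product.
R2 ← R2 − (9/10)·R1: [0, -159/5, 84/5]
R3 ← R3 − (9/5)·R1: [0, 102/5, -72/5]
R3 ← R3 + (34/53)·R2: [0, 0, -192/53]
R4 ← R4 + (15/53)·R2: [0, 0, -66/53]
R4 ← R4 − (11/32)·R3: [0, 0, 0]
3 nonzero rows, so rank(MT) = 3.

3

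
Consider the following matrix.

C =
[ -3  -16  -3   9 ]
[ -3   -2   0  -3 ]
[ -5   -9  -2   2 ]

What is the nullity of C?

1

Row reduce to echelon form.
R2 ← R2 − R1: [0, 14, 3, -12]
R3 ← R3 − (5/3)·R1: [0, 53/3, 3, -13]
R3 ← R3 − (53/42)·R2: [0, 0, -11/14, 15/7]
3 nonzero rows, so rank(C) = 3.
C has 4 columns; by rank–nullity, nullity = 4 − 3 = 1.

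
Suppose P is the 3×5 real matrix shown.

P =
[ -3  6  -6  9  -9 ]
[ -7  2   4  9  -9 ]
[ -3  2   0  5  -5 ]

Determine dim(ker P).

Row reduce to echelon form.
R2 ← R2 − (7/3)·R1: [0, -12, 18, -12, 12]
R3 ← R3 − R1: [0, -4, 6, -4, 4]
R3 ← R3 − (1/3)·R2: [0, 0, 0, 0, 0]
2 nonzero rows, so rank(P) = 2.
P has 5 columns; by rank–nullity, nullity = 5 − 2 = 3.

3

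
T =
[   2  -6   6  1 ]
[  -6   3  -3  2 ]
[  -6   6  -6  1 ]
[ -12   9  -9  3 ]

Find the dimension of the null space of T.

Row reduce to echelon form.
R2 ← R2 + (3)·R1: [0, -15, 15, 5]
R3 ← R3 + (3)·R1: [0, -12, 12, 4]
R4 ← R4 + (6)·R1: [0, -27, 27, 9]
R3 ← R3 − (4/5)·R2: [0, 0, 0, 0]
R4 ← R4 − (9/5)·R2: [0, 0, 0, 0]
2 nonzero rows, so rank(T) = 2.
T has 4 columns; by rank–nullity, nullity = 4 − 2 = 2.

2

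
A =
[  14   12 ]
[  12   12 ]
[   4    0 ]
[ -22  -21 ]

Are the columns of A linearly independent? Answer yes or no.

yes

Row reduce A to echelon form.
R2 ← R2 − (6/7)·R1: [0, 12/7]
R3 ← R3 − (2/7)·R1: [0, -24/7]
R4 ← R4 + (11/7)·R1: [0, -15/7]
R3 ← R3 + (2)·R2: [0, 0]
R4 ← R4 + (5/4)·R2: [0, 0]
2 pivots among 2 columns.
Every column is a pivot column, so the columns are linearly independent.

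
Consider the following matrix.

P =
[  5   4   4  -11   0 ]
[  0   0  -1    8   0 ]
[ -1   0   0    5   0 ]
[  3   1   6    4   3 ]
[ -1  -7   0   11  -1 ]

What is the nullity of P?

Row reduce to echelon form.
R3 ← R3 + (1/5)·R1: [0, 4/5, 4/5, 14/5, 0]
R4 ← R4 − (3/5)·R1: [0, -7/5, 18/5, 53/5, 3]
R5 ← R5 + (1/5)·R1: [0, -31/5, 4/5, 44/5, -1]
Swap R2 ↔ R3
R4 ← R4 + (7/4)·R2: [0, 0, 5, 31/2, 3]
R5 ← R5 + (31/4)·R2: [0, 0, 7, 61/2, -1]
R4 ← R4 + (5)·R3: [0, 0, 0, 111/2, 3]
R5 ← R5 + (7)·R3: [0, 0, 0, 173/2, -1]
R5 ← R5 − (173/111)·R4: [0, 0, 0, 0, -210/37]
5 nonzero rows, so rank(P) = 5.
P has 5 columns; by rank–nullity, nullity = 5 − 5 = 0.

0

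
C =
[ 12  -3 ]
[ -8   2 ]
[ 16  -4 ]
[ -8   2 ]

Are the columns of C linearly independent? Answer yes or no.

Row reduce C to echelon form.
R2 ← R2 + (2/3)·R1: [0, 0]
R3 ← R3 − (4/3)·R1: [0, 0]
R4 ← R4 + (2/3)·R1: [0, 0]
1 pivot among 2 columns.
Only 1 < 2 pivot columns, so the columns are linearly dependent.

no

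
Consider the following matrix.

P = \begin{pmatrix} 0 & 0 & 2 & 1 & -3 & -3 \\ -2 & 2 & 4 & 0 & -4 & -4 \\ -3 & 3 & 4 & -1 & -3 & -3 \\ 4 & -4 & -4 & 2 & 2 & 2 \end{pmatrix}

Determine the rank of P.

Row reduce to echelon form.
Swap R1 ↔ R2
R3 ← R3 − (3/2)·R1: [0, 0, -2, -1, 3, 3]
R4 ← R4 + (2)·R1: [0, 0, 4, 2, -6, -6]
R3 ← R3 + R2: [0, 0, 0, 0, 0, 0]
R4 ← R4 − (2)·R2: [0, 0, 0, 0, 0, 0]
Echelon form has 2 nonzero rows, so rank(P) = 2.

2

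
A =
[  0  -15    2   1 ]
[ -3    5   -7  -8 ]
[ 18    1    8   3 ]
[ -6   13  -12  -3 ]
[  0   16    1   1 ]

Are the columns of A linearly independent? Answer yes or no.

Row reduce A to echelon form.
Swap R1 ↔ R2
R3 ← R3 + (6)·R1: [0, 31, -34, -45]
R4 ← R4 − (2)·R1: [0, 3, 2, 13]
R3 ← R3 + (31/15)·R2: [0, 0, -448/15, -644/15]
R4 ← R4 + (1/5)·R2: [0, 0, 12/5, 66/5]
R5 ← R5 + (16/15)·R2: [0, 0, 47/15, 31/15]
R4 ← R4 + (9/112)·R3: [0, 0, 0, 39/4]
R5 ← R5 + (47/448)·R3: [0, 0, 0, -39/16]
R5 ← R5 + (1/4)·R4: [0, 0, 0, 0]
4 pivots among 4 columns.
Every column is a pivot column, so the columns are linearly independent.

yes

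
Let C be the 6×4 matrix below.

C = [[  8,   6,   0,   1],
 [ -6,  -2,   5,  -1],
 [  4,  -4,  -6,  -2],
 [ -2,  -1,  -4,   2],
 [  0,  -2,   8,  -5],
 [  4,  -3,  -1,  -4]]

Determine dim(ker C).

Row reduce to echelon form.
R2 ← R2 + (3/4)·R1: [0, 5/2, 5, -1/4]
R3 ← R3 − (1/2)·R1: [0, -7, -6, -5/2]
R4 ← R4 + (1/4)·R1: [0, 1/2, -4, 9/4]
R6 ← R6 − (1/2)·R1: [0, -6, -1, -9/2]
R3 ← R3 + (14/5)·R2: [0, 0, 8, -16/5]
R4 ← R4 − (1/5)·R2: [0, 0, -5, 23/10]
R5 ← R5 + (4/5)·R2: [0, 0, 12, -26/5]
R6 ← R6 + (12/5)·R2: [0, 0, 11, -51/10]
R4 ← R4 + (5/8)·R3: [0, 0, 0, 3/10]
R5 ← R5 − (3/2)·R3: [0, 0, 0, -2/5]
R6 ← R6 − (11/8)·R3: [0, 0, 0, -7/10]
R5 ← R5 + (4/3)·R4: [0, 0, 0, 0]
R6 ← R6 + (7/3)·R4: [0, 0, 0, 0]
4 nonzero rows, so rank(C) = 4.
C has 4 columns; by rank–nullity, nullity = 4 − 4 = 0.

0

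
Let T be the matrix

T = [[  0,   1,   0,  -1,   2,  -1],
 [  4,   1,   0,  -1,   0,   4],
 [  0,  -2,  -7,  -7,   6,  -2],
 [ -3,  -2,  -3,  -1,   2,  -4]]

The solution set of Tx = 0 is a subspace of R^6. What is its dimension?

2

Row reduce to echelon form.
Swap R1 ↔ R2
R4 ← R4 + (3/4)·R1: [0, -5/4, -3, -7/4, 2, -1]
R3 ← R3 + (2)·R2: [0, 0, -7, -9, 10, -4]
R4 ← R4 + (5/4)·R2: [0, 0, -3, -3, 9/2, -9/4]
R4 ← R4 − (3/7)·R3: [0, 0, 0, 6/7, 3/14, -15/28]
4 nonzero rows, so rank(T) = 4.
T has 6 columns; by rank–nullity, nullity = 6 − 4 = 2.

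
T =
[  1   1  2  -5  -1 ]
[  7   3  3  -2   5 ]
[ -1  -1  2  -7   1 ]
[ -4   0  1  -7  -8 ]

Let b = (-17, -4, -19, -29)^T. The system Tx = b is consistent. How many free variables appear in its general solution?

Row reduce the augmented matrix [T | b].
R2 ← R2 − (7)·R1: [0, -4, -11, 33, 12, 115]
R3 ← R3 + R1: [0, 0, 4, -12, 0, -36]
R4 ← R4 + (4)·R1: [0, 4, 9, -27, -12, -97]
R4 ← R4 + R2: [0, 0, -2, 6, 0, 18]
R4 ← R4 + (1/2)·R3: [0, 0, 0, 0, 0, 0]
The echelon form has 3 nonzero rows, and every pivot lies in the first 5 columns, so rank(T) = rank([T|b]) = 3.
The system is consistent.
Free variables = (unknowns) − (rank) = 5 − 3 = 2.

2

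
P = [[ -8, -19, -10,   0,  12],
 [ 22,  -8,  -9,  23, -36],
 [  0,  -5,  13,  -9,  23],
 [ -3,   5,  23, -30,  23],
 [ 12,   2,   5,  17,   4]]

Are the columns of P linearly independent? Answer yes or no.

yes

Row reduce P to echelon form.
R2 ← R2 + (11/4)·R1: [0, -241/4, -73/2, 23, -3]
R4 ← R4 − (3/8)·R1: [0, 97/8, 107/4, -30, 37/2]
R5 ← R5 + (3/2)·R1: [0, -53/2, -10, 17, 22]
R3 ← R3 − (20/241)·R2: [0, 0, 3863/241, -2629/241, 5603/241]
R4 ← R4 + (97/482)·R2: [0, 0, 9353/482, -12229/482, 4313/241]
R5 ← R5 − (106/241)·R2: [0, 0, 1459/241, 1659/241, 5620/241]
R4 ← R4 − (9353/7726)·R3: [0, 0, 0, -46995/3863, -79181/7726]
R5 ← R5 − (1459/3863)·R3: [0, 0, 0, 42508/3863, 56163/3863]
R5 ← R5 + (42508/46995)·R4: [0, 0, 0, 0, 247597/46995]
5 pivots among 5 columns.
Every column is a pivot column, so the columns are linearly independent.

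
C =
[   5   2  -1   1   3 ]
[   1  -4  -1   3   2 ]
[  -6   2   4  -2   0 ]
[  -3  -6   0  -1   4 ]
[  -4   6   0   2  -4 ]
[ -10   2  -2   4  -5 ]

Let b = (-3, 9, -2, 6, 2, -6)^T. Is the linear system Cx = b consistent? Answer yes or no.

Row reduce the augmented matrix [C | b].
R2 ← R2 − (1/5)·R1: [0, -22/5, -4/5, 14/5, 7/5, 48/5]
R3 ← R3 + (6/5)·R1: [0, 22/5, 14/5, -4/5, 18/5, -28/5]
R4 ← R4 + (3/5)·R1: [0, -24/5, -3/5, -2/5, 29/5, 21/5]
R5 ← R5 + (4/5)·R1: [0, 38/5, -4/5, 14/5, -8/5, -2/5]
R6 ← R6 + (2)·R1: [0, 6, -4, 6, 1, -12]
R3 ← R3 + R2: [0, 0, 2, 2, 5, 4]
R4 ← R4 − (12/11)·R2: [0, 0, 3/11, -38/11, 47/11, -69/11]
R5 ← R5 + (19/11)·R2: [0, 0, -24/11, 84/11, 9/11, 178/11]
R6 ← R6 + (15/11)·R2: [0, 0, -56/11, 108/11, 32/11, 12/11]
R4 ← R4 − (3/22)·R3: [0, 0, 0, -41/11, 79/22, -75/11]
R5 ← R5 + (12/11)·R3: [0, 0, 0, 108/11, 69/11, 226/11]
R6 ← R6 + (28/11)·R3: [0, 0, 0, 164/11, 172/11, 124/11]
R5 ← R5 + (108/41)·R4: [0, 0, 0, 0, 645/41, 106/41]
R6 ← R6 + (4)·R4: [0, 0, 0, 0, 30, -16]
R6 ← R6 − (82/43)·R5: [0, 0, 0, 0, 0, -900/43]
The echelon form has 6 nonzero rows; the last pivot sits in the augmented column, so rank(C) = 5 but rank([C|b]) = 6.
Since the ranks differ, the system is inconsistent.

no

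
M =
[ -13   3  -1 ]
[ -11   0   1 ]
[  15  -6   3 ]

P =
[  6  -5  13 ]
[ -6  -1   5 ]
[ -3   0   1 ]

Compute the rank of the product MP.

2

First compute MP:
[[-93,  62, -155],
 [-69,  55, -142],
 [117, -69, 168]]
Now row reduce the product.
R2 ← R2 − (23/31)·R1: [0, 9, -27]
R3 ← R3 + (39/31)·R1: [0, 9, -27]
R3 ← R3 − R2: [0, 0, 0]
2 nonzero rows, so rank(MP) = 2.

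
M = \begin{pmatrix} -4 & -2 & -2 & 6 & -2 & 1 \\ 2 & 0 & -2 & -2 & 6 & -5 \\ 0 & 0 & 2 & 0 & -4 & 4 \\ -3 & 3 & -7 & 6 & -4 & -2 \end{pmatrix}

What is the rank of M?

Row reduce to echelon form.
R2 ← R2 + (1/2)·R1: [0, -1, -3, 1, 5, -9/2]
R4 ← R4 − (3/4)·R1: [0, 9/2, -11/2, 3/2, -5/2, -11/4]
R4 ← R4 + (9/2)·R2: [0, 0, -19, 6, 20, -23]
R4 ← R4 + (19/2)·R3: [0, 0, 0, 6, -18, 15]
Echelon form has 4 nonzero rows, so rank(M) = 4.

4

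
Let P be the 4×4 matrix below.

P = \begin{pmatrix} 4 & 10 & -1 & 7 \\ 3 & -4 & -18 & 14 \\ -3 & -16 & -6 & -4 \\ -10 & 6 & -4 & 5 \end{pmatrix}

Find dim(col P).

Row reduce to echelon form.
R2 ← R2 − (3/4)·R1: [0, -23/2, -69/4, 35/4]
R3 ← R3 + (3/4)·R1: [0, -17/2, -27/4, 5/4]
R4 ← R4 + (5/2)·R1: [0, 31, -13/2, 45/2]
R3 ← R3 − (17/23)·R2: [0, 0, 6, -120/23]
R4 ← R4 + (62/23)·R2: [0, 0, -53, 1060/23]
R4 ← R4 + (53/6)·R3: [0, 0, 0, 0]
Echelon form has 3 nonzero rows, so rank(P) = 3.
The column space has dimension equal to the rank: 3.

3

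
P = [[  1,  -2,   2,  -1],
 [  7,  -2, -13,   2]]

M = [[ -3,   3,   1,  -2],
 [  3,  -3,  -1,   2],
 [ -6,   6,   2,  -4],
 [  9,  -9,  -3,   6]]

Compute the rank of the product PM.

1

First compute PM:
[[-30,  30,  10, -20],
 [ 69, -69, -23,  46]]
Now row reduce the product.
R2 ← R2 + (23/10)·R1: [0, 0, 0, 0]
1 nonzero row, so rank(PM) = 1.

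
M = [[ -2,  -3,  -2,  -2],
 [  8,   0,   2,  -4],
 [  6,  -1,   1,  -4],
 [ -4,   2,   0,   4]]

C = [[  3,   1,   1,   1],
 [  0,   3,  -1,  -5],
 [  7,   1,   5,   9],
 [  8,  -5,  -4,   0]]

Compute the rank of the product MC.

2

First compute MC:
[[-36,  -3,  -1,  -5],
 [  6,  30,  34,  26],
 [ -7,  24,  28,  20],
 [ 20, -18, -22, -14]]
Now row reduce the product.
R2 ← R2 + (1/6)·R1: [0, 59/2, 203/6, 151/6]
R3 ← R3 − (7/36)·R1: [0, 295/12, 1015/36, 755/36]
R4 ← R4 + (5/9)·R1: [0, -59/3, -203/9, -151/9]
R3 ← R3 − (5/6)·R2: [0, 0, 0, 0]
R4 ← R4 + (2/3)·R2: [0, 0, 0, 0]
2 nonzero rows, so rank(MC) = 2.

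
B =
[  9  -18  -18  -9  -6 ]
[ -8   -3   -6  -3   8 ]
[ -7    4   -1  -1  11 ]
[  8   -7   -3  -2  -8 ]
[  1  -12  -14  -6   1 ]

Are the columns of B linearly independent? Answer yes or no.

yes

Row reduce B to echelon form.
R2 ← R2 + (8/9)·R1: [0, -19, -22, -11, 8/3]
R3 ← R3 + (7/9)·R1: [0, -10, -15, -8, 19/3]
R4 ← R4 − (8/9)·R1: [0, 9, 13, 6, -8/3]
R5 ← R5 − (1/9)·R1: [0, -10, -12, -5, 5/3]
R3 ← R3 − (10/19)·R2: [0, 0, -65/19, -42/19, 281/57]
R4 ← R4 + (9/19)·R2: [0, 0, 49/19, 15/19, -80/57]
R5 ← R5 − (10/19)·R2: [0, 0, -8/19, 15/19, 5/19]
R4 ← R4 + (49/65)·R3: [0, 0, 0, -57/65, 451/195]
R5 ← R5 − (8/65)·R3: [0, 0, 0, 69/65, -67/195]
R5 ← R5 + (23/19)·R4: [0, 0, 0, 0, 140/57]
5 pivots among 5 columns.
Every column is a pivot column, so the columns are linearly independent.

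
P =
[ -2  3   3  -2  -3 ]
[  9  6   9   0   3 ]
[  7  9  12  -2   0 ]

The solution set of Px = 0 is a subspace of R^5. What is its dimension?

Row reduce to echelon form.
R2 ← R2 + (9/2)·R1: [0, 39/2, 45/2, -9, -21/2]
R3 ← R3 + (7/2)·R1: [0, 39/2, 45/2, -9, -21/2]
R3 ← R3 − R2: [0, 0, 0, 0, 0]
2 nonzero rows, so rank(P) = 2.
P has 5 columns; by rank–nullity, nullity = 5 − 2 = 3.

3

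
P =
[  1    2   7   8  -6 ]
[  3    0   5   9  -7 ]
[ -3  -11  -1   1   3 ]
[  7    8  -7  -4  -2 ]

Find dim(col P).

Row reduce to echelon form.
R2 ← R2 − (3)·R1: [0, -6, -16, -15, 11]
R3 ← R3 + (3)·R1: [0, -5, 20, 25, -15]
R4 ← R4 − (7)·R1: [0, -6, -56, -60, 40]
R3 ← R3 − (5/6)·R2: [0, 0, 100/3, 75/2, -145/6]
R4 ← R4 − R2: [0, 0, -40, -45, 29]
R4 ← R4 + (6/5)·R3: [0, 0, 0, 0, 0]
Echelon form has 3 nonzero rows, so rank(P) = 3.
The column space has dimension equal to the rank: 3.

3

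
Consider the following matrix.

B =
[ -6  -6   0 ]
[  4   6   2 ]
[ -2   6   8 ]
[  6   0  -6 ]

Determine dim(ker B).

1

Row reduce to echelon form.
R2 ← R2 + (2/3)·R1: [0, 2, 2]
R3 ← R3 − (1/3)·R1: [0, 8, 8]
R4 ← R4 + R1: [0, -6, -6]
R3 ← R3 − (4)·R2: [0, 0, 0]
R4 ← R4 + (3)·R2: [0, 0, 0]
2 nonzero rows, so rank(B) = 2.
B has 3 columns; by rank–nullity, nullity = 3 − 2 = 1.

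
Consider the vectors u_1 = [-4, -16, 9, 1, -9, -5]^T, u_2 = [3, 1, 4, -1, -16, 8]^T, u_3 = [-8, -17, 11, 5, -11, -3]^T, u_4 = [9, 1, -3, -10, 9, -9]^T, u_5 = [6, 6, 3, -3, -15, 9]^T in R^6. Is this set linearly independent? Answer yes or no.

no

Form the matrix with these vectors as rows and row reduce.
R2 ← R2 + (3/4)·R1: [0, -11, 43/4, -1/4, -91/4, 17/4]
R3 ← R3 − (2)·R1: [0, 15, -7, 3, 7, 7]
R4 ← R4 + (9/4)·R1: [0, -35, 69/4, -31/4, -45/4, -81/4]
R5 ← R5 + (3/2)·R1: [0, -18, 33/2, -3/2, -57/2, 3/2]
R3 ← R3 + (15/11)·R2: [0, 0, 337/44, 117/44, -1057/44, 563/44]
R4 ← R4 − (35/11)·R2: [0, 0, -373/22, -153/22, 1345/22, -743/22]
R5 ← R5 − (18/11)·R2: [0, 0, -12/11, -12/11, 96/11, -60/11]
R4 ← R4 + (746/337)·R3: [0, 0, 0, -360/337, 2682/337, -1836/337]
R5 ← R5 + (48/337)·R3: [0, 0, 0, -240/337, 1788/337, -1224/337]
R5 ← R5 − (2/3)·R4: [0, 0, 0, 0, 0, 0]
4 nonzero rows, so the 5 vectors span a space of dimension 4.
Since 4 < 5, the vectors are linearly dependent.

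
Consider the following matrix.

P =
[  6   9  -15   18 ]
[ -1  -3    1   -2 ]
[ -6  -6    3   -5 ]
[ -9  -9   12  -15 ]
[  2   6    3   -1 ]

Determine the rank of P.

3

Row reduce to echelon form.
R2 ← R2 + (1/6)·R1: [0, -3/2, -3/2, 1]
R3 ← R3 + R1: [0, 3, -12, 13]
R4 ← R4 + (3/2)·R1: [0, 9/2, -21/2, 12]
R5 ← R5 − (1/3)·R1: [0, 3, 8, -7]
R3 ← R3 + (2)·R2: [0, 0, -15, 15]
R4 ← R4 + (3)·R2: [0, 0, -15, 15]
R5 ← R5 + (2)·R2: [0, 0, 5, -5]
R4 ← R4 − R3: [0, 0, 0, 0]
R5 ← R5 + (1/3)·R3: [0, 0, 0, 0]
Echelon form has 3 nonzero rows, so rank(P) = 3.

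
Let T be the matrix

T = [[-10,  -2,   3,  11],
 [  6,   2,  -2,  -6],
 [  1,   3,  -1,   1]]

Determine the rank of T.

Row reduce to echelon form.
R2 ← R2 + (3/5)·R1: [0, 4/5, -1/5, 3/5]
R3 ← R3 + (1/10)·R1: [0, 14/5, -7/10, 21/10]
R3 ← R3 − (7/2)·R2: [0, 0, 0, 0]
Echelon form has 2 nonzero rows, so rank(T) = 2.

2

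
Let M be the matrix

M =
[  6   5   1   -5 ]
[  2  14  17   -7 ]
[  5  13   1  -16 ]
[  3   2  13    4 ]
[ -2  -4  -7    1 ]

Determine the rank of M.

Row reduce to echelon form.
R2 ← R2 − (1/3)·R1: [0, 37/3, 50/3, -16/3]
R3 ← R3 − (5/6)·R1: [0, 53/6, 1/6, -71/6]
R4 ← R4 − (1/2)·R1: [0, -1/2, 25/2, 13/2]
R5 ← R5 + (1/3)·R1: [0, -7/3, -20/3, -2/3]
R3 ← R3 − (53/74)·R2: [0, 0, -871/74, -593/74]
R4 ← R4 + (3/74)·R2: [0, 0, 975/74, 465/74]
R5 ← R5 + (7/37)·R2: [0, 0, -130/37, -62/37]
R4 ← R4 + (75/67)·R3: [0, 0, 0, -180/67]
R5 ← R5 − (20/67)·R3: [0, 0, 0, 48/67]
R5 ← R5 + (4/15)·R4: [0, 0, 0, 0]
Echelon form has 4 nonzero rows, so rank(M) = 4.

4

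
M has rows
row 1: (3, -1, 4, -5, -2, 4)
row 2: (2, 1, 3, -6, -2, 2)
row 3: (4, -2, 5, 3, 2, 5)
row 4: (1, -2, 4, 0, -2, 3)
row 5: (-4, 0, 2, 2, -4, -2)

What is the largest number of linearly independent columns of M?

Row reduce to echelon form.
R2 ← R2 − (2/3)·R1: [0, 5/3, 1/3, -8/3, -2/3, -2/3]
R3 ← R3 − (4/3)·R1: [0, -2/3, -1/3, 29/3, 14/3, -1/3]
R4 ← R4 − (1/3)·R1: [0, -5/3, 8/3, 5/3, -4/3, 5/3]
R5 ← R5 + (4/3)·R1: [0, -4/3, 22/3, -14/3, -20/3, 10/3]
R3 ← R3 + (2/5)·R2: [0, 0, -1/5, 43/5, 22/5, -3/5]
R4 ← R4 + R2: [0, 0, 3, -1, -2, 1]
R5 ← R5 + (4/5)·R2: [0, 0, 38/5, -34/5, -36/5, 14/5]
R4 ← R4 + (15)·R3: [0, 0, 0, 128, 64, -8]
R5 ← R5 + (38)·R3: [0, 0, 0, 320, 160, -20]
R5 ← R5 − (5/2)·R4: [0, 0, 0, 0, 0, 0]
Echelon form has 4 nonzero rows, so rank(M) = 4.
The rank gives the maximum number of linearly independent columns: 4.

4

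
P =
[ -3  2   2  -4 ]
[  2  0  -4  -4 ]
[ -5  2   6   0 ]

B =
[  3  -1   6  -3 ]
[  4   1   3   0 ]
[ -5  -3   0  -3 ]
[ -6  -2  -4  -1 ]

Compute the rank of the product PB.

First compute PB:
[[ 13,   7,   4,   7],
 [ 50,  18,  28,  10],
 [-37, -11, -24,  -3]]
Now row reduce the product.
R2 ← R2 − (50/13)·R1: [0, -116/13, 164/13, -220/13]
R3 ← R3 + (37/13)·R1: [0, 116/13, -164/13, 220/13]
R3 ← R3 + R2: [0, 0, 0, 0]
2 nonzero rows, so rank(PB) = 2.

2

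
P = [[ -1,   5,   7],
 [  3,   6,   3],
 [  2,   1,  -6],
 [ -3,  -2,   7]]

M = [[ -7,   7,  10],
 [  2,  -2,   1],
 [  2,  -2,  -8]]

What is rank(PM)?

First compute PM:
[[ 31, -31, -61],
 [ -3,   3,  12],
 [-24,  24,  69],
 [ 31, -31, -88]]
Now row reduce the product.
R2 ← R2 + (3/31)·R1: [0, 0, 189/31]
R3 ← R3 + (24/31)·R1: [0, 0, 675/31]
R4 ← R4 − R1: [0, 0, -27]
R3 ← R3 − (25/7)·R2: [0, 0, 0]
R4 ← R4 + (31/7)·R2: [0, 0, 0]
2 nonzero rows, so rank(PM) = 2.

2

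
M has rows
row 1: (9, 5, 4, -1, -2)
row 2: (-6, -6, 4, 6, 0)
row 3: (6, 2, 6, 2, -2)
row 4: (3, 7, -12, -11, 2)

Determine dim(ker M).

3

Row reduce to echelon form.
R2 ← R2 + (2/3)·R1: [0, -8/3, 20/3, 16/3, -4/3]
R3 ← R3 − (2/3)·R1: [0, -4/3, 10/3, 8/3, -2/3]
R4 ← R4 − (1/3)·R1: [0, 16/3, -40/3, -32/3, 8/3]
R3 ← R3 − (1/2)·R2: [0, 0, 0, 0, 0]
R4 ← R4 + (2)·R2: [0, 0, 0, 0, 0]
2 nonzero rows, so rank(M) = 2.
M has 5 columns; by rank–nullity, nullity = 5 − 2 = 3.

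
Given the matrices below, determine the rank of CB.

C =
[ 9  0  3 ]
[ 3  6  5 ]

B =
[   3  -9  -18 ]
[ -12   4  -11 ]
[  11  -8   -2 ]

2

First compute CB:
[[ 60, -105, -168],
 [ -8, -43, -130]]
Now row reduce the product.
R2 ← R2 + (2/15)·R1: [0, -57, -762/5]
2 nonzero rows, so rank(CB) = 2.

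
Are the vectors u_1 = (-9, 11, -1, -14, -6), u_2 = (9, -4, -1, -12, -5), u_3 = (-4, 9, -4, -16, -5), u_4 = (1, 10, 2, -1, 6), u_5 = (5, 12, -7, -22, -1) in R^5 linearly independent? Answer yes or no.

no

Form the matrix with these vectors as rows and row reduce.
R2 ← R2 + R1: [0, 7, -2, -26, -11]
R3 ← R3 − (4/9)·R1: [0, 37/9, -32/9, -88/9, -7/3]
R4 ← R4 + (1/9)·R1: [0, 101/9, 17/9, -23/9, 16/3]
R5 ← R5 + (5/9)·R1: [0, 163/9, -68/9, -268/9, -13/3]
R3 ← R3 − (37/63)·R2: [0, 0, -50/21, 346/63, 260/63]
R4 ← R4 − (101/63)·R2: [0, 0, 107/21, 2465/63, 1447/63]
R5 ← R5 − (163/63)·R2: [0, 0, -50/21, 2362/63, 1520/63]
R4 ← R4 + (107/50)·R3: [0, 0, 0, 1272/25, 159/5]
R5 ← R5 − R3: [0, 0, 0, 32, 20]
R5 ← R5 − (100/159)·R4: [0, 0, 0, 0, 0]
4 nonzero rows, so the 5 vectors span a space of dimension 4.
Since 4 < 5, the vectors are linearly dependent.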